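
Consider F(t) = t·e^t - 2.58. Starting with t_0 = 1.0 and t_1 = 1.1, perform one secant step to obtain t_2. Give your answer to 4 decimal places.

F(1.0) = 0.138282, F(1.1) = 0.724583
t_2 = 1.100000 − 0.724583·(1.100000 − 1.000000) / (0.724583 − 0.138282) = 1.100000 − (0.072458)/(0.586301) = 0.976415

0.9764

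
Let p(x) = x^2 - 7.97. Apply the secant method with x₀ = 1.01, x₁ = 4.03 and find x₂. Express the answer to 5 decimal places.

2.38895

p(1.01) = -6.9499000, p(4.03) = 8.2709000
x₂ = 4.0300000 − 8.2709000·(4.0300000 − 1.0100000) / (8.2709000 − (-6.9499000)) = 4.0300000 − (24.9781180)/(15.2208000) = 2.3889484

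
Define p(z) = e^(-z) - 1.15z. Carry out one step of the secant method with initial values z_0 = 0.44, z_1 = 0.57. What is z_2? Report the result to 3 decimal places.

p(0.44) = 0.13804, p(0.57) = -0.08997
z_2 = 0.57000 − (-0.08997)·(0.57000 − 0.44000) / (-0.08997 − 0.13804) = 0.57000 − (-0.01170)/(-0.22801) = 0.51870

0.519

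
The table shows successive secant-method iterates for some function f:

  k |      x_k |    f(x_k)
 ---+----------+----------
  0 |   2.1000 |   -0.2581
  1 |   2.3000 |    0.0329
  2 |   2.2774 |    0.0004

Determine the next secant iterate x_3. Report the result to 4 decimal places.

x_3 = 2.2774 − 0.0004·(2.2774 − 2.3000) / (0.0004 − 0.0329)
   = 2.2774 − (-0.000009)/(-0.032500) = 2.277122

2.2771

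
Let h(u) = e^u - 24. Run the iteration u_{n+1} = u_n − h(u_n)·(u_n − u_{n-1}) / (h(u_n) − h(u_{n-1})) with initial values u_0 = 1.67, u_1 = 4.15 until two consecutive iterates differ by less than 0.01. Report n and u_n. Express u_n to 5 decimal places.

h(1.67) = -18.6878322, h(4.15) = 39.4340003
u_2 = 4.1500000 − 39.4340003·(2.4800000)/(58.1218325) = 2.4673910;  |Δ| = 1.6826090
h(2.4673910) = -12.2083582
u_3 = 2.4673910 − (-12.2083582)·(-1.6826090)/(-51.6423585) = 2.8651631;  |Δ| = 0.3977722
h(2.8651631) = -6.4480835
u_4 = 2.8651631 − (-6.4480835)·(0.3977722)/(5.7602747) = 3.3104315;  |Δ| = 0.4452684
h(3.3104315) = 3.3969459
u_5 = 3.3104315 − 3.3969459·(0.4452684)/(9.8450294) = 3.1567954;  |Δ| = 0.1536362
h(3.1567954) = -0.5048182
u_6 = 3.1567954 − (-0.5048182)·(-0.1536362)/(-3.9017641) = 3.1766731;  |Δ| = 0.0198778
h(3.1766731) = -0.0331139
u_7 = 3.1766731 − (-0.0331139)·(0.0198778)/(0.4717043) = 3.1780686;  |Δ| = 0.0013954
|u_7 − u_6| = 0.0013954 < 0.01

n = 7, u_n = 3.17807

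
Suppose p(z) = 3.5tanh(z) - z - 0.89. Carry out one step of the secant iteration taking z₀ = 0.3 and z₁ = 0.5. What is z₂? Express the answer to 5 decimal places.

p(0.3) = -0.1704059, p(0.5) = 0.2274101
z₂ = 0.5000000 − 0.2274101·(0.5000000 − 0.3000000) / (0.2274101 − (-0.1704059)) = 0.5000000 − (0.0454820)/(0.3978159) = 0.3856707

0.38567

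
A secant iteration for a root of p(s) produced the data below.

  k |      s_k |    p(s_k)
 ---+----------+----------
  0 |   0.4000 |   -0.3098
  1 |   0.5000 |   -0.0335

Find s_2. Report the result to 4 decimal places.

s_2 = 0.5000 − (-0.0335)·(0.5000 − 0.4000) / (-0.0335 − (-0.3098))
   = 0.5000 − (-0.003350)/(0.276300) = 0.512125

0.5121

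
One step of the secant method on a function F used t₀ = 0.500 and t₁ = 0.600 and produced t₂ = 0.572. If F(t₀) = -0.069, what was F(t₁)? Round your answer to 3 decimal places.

The secant line through (0.500, -0.069) and (0.600, F(t₁)) crosses zero at t₂ = 0.572.
So (0.500, -0.069), (0.600, F(t₁)), (0.572, 0) are collinear:
F(t₁) = -0.069 · (0.600 − 0.572) / (0.500 − 0.572) = -0.069 · (0.02800)/(-0.07200) = 0.02683

0.027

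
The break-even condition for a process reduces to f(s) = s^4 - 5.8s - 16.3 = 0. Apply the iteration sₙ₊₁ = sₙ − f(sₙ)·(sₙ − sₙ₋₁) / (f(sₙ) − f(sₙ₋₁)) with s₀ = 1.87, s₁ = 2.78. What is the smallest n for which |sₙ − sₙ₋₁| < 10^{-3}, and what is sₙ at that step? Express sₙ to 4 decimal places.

n = 6, sₙ = 2.3376

f(1.87) = -14.917690, f(2.78) = 27.304167
s₂ = 2.780000 − 27.304167·(0.910000)/(42.221857) = 2.191518;  |Δ| = 0.588482
f(2.191518) = -5.944376
s₃ = 2.191518 − (-5.944376)·(-0.588482)/(-33.248543) = 2.296731;  |Δ| = 0.105212
f(2.296731) = -1.795714
s₄ = 2.296731 − (-1.795714)·(0.105212)/(4.148663) = 2.342271;  |Δ| = 0.045540
f(2.342271) = 0.213580
s₅ = 2.342271 − 0.213580·(0.045540)/(2.009293) = 2.337430;  |Δ| = 0.004841
f(2.337430) = -0.006393
s₆ = 2.337430 − (-0.006393)·(-0.004841)/(-0.219973) = 2.337571;  |Δ| = 0.000141
|s₆ − s₅| = 0.000141 < 10^{-3}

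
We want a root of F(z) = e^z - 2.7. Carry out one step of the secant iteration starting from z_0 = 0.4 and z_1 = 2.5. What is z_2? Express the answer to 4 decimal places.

F(0.4) = -1.208175, F(2.5) = 9.482494
z_2 = 2.500000 − 9.482494·(2.500000 − 0.400000) / (9.482494 − (-1.208175)) = 2.500000 − (19.913237)/(10.690669) = 0.637325

0.6373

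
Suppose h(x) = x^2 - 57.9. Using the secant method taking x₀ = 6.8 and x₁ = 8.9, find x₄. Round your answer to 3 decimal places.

7.609

h(6.8) = -11.66000, h(8.9) = 21.31000
x₂ = 8.90000 − 21.31000·(8.90000 − 6.80000) / (21.31000 − (-11.66000)) = 8.90000 − (44.75100)/(32.97000) = 7.54268
h(7.54268) = -1.00805
x₃ = 7.54268 − (-1.00805)·(7.54268 − 8.90000) / (-1.00805 − 21.31000) = 7.54268 − (1.36825)/(-22.31805) = 7.60398
h(7.60398) = -0.07945
x₄ = 7.60398 − (-0.07945)·(7.60398 − 7.54268) / (-0.07945 − (-1.00805)) = 7.60398 − (-0.00487)/(0.92860) = 7.60923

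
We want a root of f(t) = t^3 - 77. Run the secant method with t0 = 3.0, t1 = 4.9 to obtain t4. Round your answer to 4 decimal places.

f(3.0) = -50.000000, f(4.9) = 40.649000
t2 = 4.900000 − 40.649000·(4.900000 − 3.000000) / (40.649000 − (-50.000000)) = 4.900000 − (77.233100)/(90.649000) = 4.047998
f(4.047998) = -10.668324
t3 = 4.047998 − (-10.668324)·(4.047998 − 4.900000) / (-10.668324 − 40.649000) = 4.047998 − (9.089430)/(-51.317324) = 4.225120
f(4.225120) = -1.574663
t4 = 4.225120 − (-1.574663)·(4.225120 − 4.047998) / (-1.574663 − (-10.668324)) = 4.225120 − (-0.278908)/(9.093661) = 4.255791

4.2558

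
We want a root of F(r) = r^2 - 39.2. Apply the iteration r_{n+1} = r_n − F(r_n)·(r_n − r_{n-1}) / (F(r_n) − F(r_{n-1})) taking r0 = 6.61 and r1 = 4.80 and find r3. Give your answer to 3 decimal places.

6.267

F(6.61) = 4.49210, F(4.80) = -16.16000
r2 = 4.80000 − (-16.16000)·(4.80000 − 6.61000) / (-16.16000 − 4.49210) = 4.80000 − (29.24960)/(-20.65210) = 6.21630
F(6.21630) = -0.55760
r3 = 6.21630 − (-0.55760)·(6.21630 − 4.80000) / (-0.55760 − (-16.16000)) = 6.21630 − (-0.78972)/(15.60240) = 6.26692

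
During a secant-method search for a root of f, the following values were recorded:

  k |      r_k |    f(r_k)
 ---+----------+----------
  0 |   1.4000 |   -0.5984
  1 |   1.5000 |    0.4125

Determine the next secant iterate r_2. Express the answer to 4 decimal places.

r_2 = 1.5000 − 0.4125·(1.5000 − 1.4000) / (0.4125 − (-0.5984))
   = 1.5000 − (0.041250)/(1.010900) = 1.459195

1.4592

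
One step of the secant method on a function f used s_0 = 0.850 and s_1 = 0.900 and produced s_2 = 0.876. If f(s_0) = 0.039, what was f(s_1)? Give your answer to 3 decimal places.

-0.036

The secant line through (0.850, 0.039) and (0.900, f(s_1)) crosses zero at s_2 = 0.876.
So (0.850, 0.039), (0.900, f(s_1)), (0.876, 0) are collinear:
f(s_1) = 0.039 · (0.900 − 0.876) / (0.850 − 0.876) = 0.039 · (0.02400)/(-0.02600) = -0.03600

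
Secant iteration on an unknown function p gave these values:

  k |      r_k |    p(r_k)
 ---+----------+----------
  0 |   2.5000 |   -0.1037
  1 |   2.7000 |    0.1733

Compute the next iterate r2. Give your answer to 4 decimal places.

r2 = 2.7000 − 0.1733·(2.7000 − 2.5000) / (0.1733 − (-0.1037))
   = 2.7000 − (0.034660)/(0.277000) = 2.574874

2.5749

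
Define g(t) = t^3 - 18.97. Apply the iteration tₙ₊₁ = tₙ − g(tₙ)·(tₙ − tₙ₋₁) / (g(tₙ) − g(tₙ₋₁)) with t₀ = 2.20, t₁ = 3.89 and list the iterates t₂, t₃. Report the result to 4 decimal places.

g(2.20) = -8.322000, g(3.89) = 39.893869
t₂ = 3.890000 − 39.893869·(3.890000 − 2.200000) / (39.893869 − (-8.322000)) = 3.890000 − (67.420639)/(48.215869) = 2.491692
g(2.491692) = -3.500259
t₃ = 2.491692 − (-3.500259)·(2.491692 − 3.890000) / (-3.500259 − 39.893869) = 2.491692 − (4.894441)/(-43.394128) = 2.604482

2.4917, 2.6045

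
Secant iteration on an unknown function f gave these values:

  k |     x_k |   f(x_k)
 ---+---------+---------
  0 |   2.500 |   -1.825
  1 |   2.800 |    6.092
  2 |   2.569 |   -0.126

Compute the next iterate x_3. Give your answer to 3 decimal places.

x_3 = 2.569 − (-0.126)·(2.569 − 2.800) / (-0.126 − 6.092)
   = 2.569 − (0.02911)/(-6.21800) = 2.57368

2.574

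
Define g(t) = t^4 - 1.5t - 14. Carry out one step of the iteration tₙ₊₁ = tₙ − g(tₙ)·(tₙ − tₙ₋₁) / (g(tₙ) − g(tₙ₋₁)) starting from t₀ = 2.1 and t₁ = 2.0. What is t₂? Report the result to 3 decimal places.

2.030

g(2.1) = 2.29810, g(2.0) = -1.00000
t₂ = 2.00000 − (-1.00000)·(2.00000 − 2.10000) / (-1.00000 − 2.29810) = 2.00000 − (0.10000)/(-3.29810) = 2.03032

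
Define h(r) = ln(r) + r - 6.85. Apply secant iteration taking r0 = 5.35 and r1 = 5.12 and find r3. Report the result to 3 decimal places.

5.201

h(5.35) = 0.17710, h(5.12) = -0.09685
r2 = 5.12000 − (-0.09685)·(5.12000 − 5.35000) / (-0.09685 − 0.17710) = 5.12000 − (0.02227)/(-0.27394) = 5.20131
h(5.20131) = 0.00022
r3 = 5.20131 − 0.00022·(5.20131 − 5.12000) / (0.00022 − (-0.09685)) = 5.20131 − (0.00002)/(0.09707) = 5.20113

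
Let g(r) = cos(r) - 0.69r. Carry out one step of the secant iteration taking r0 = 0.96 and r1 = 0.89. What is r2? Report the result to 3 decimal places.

0.900

g(0.96) = -0.08888, g(0.89) = 0.01531
r2 = 0.89000 − 0.01531·(0.89000 − 0.96000) / (0.01531 − (-0.08888)) = 0.89000 − (-0.00107)/(0.10419) = 0.90029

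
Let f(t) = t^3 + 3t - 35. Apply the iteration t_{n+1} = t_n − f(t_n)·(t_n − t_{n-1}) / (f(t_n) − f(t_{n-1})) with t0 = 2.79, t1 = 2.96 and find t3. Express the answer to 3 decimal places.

f(2.79) = -4.91236, f(2.96) = -0.18566
t2 = 2.96000 − (-0.18566)·(2.96000 − 2.79000) / (-0.18566 − (-4.91236)) = 2.96000 − (-0.03156)/(4.72670) = 2.96668
f(2.96668) = 0.01028
t3 = 2.96668 − 0.01028·(2.96668 − 2.96000) / (0.01028 − (-0.18566)) = 2.96668 − (0.00007)/(0.19595) = 2.96633

2.966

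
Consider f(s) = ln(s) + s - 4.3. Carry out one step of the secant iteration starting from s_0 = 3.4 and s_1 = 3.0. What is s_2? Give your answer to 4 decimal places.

3.1534

f(3.4) = 0.323775, f(3.0) = -0.201388
s_2 = 3.000000 − (-0.201388)·(3.000000 − 3.400000) / (-0.201388 − 0.323775) = 3.000000 − (0.080555)/(-0.525163) = 3.153391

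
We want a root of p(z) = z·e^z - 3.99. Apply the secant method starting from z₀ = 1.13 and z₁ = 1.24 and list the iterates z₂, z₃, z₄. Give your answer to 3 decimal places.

1.199, 1.201, 1.201

p(1.13) = -0.49191, p(1.24) = 0.29496
z₂ = 1.24000 − 0.29496·(1.24000 − 1.13000) / (0.29496 − (-0.49191)) = 1.24000 − (0.03245)/(0.78687) = 1.19877
p(1.19877) = -0.01486
z₃ = 1.19877 − (-0.01486)·(1.19877 − 1.24000) / (-0.01486 − 0.29496) = 1.19877 − (0.00061)/(-0.30983) = 1.20074
p(1.20074) = -0.00042
z₄ = 1.20074 − (-0.00042)·(1.20074 − 1.19877) / (-0.00042 − (-0.01486)) = 1.20074 − (0.00000)/(0.01444) = 1.20080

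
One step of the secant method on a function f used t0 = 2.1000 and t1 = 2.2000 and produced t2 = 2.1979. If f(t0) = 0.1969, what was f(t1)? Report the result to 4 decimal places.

-0.0042

The secant line through (2.1000, 0.1969) and (2.2000, f(t1)) crosses zero at t2 = 2.1979.
So (2.1000, 0.1969), (2.2000, f(t1)), (2.1979, 0) are collinear:
f(t1) = 0.1969 · (2.2000 − 2.1979) / (2.1000 − 2.1979) = 0.1969 · (0.002100)/(-0.097900) = -0.004224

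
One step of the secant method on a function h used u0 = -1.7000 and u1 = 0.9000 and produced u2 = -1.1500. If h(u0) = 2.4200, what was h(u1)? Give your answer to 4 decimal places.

-9.0200

The secant line through (-1.7000, 2.4200) and (0.9000, h(u1)) crosses zero at u2 = -1.1500.
So (-1.7000, 2.4200), (0.9000, h(u1)), (-1.1500, 0) are collinear:
h(u1) = 2.4200 · (0.9000 − (-1.1500)) / (-1.7000 − (-1.1500)) = 2.4200 · (2.050000)/(-0.550000) = -9.020000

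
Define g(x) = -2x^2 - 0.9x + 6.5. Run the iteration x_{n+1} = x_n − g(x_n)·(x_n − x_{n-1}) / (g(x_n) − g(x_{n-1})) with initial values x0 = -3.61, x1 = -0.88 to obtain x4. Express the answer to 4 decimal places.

-2.0078

g(-3.61) = -16.315200, g(-0.88) = 5.743200
x2 = -0.880000 − 5.743200·(-0.880000 − (-3.610000)) / (5.743200 − (-16.315200)) = -0.880000 − (15.678936)/(22.058400) = -1.590792
g(-1.590792) = 2.870474
x3 = -1.590792 − 2.870474·(-1.590792 − (-0.880000)) / (2.870474 − 5.743200) = -1.590792 − (-2.040310)/(-2.872726) = -2.301027
g(-2.301027) = -2.018526
x4 = -2.301027 − (-2.018526)·(-2.301027 − (-1.590792)) / (-2.018526 − 2.870474) = -2.301027 − (1.433627)/(-4.889000) = -2.007792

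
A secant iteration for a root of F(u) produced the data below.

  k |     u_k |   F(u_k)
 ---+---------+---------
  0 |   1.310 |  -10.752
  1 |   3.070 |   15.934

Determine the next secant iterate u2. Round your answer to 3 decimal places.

2.019

u2 = 3.070 − 15.934·(3.070 − 1.310) / (15.934 − (-10.752))
   = 3.070 − (28.04384)/(26.68600) = 2.01912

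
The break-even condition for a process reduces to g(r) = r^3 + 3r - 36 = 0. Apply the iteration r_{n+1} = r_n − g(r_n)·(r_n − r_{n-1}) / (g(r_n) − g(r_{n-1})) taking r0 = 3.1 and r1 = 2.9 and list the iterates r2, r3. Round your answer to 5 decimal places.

g(3.1) = 3.0910000, g(2.9) = -2.9110000
r2 = 2.9000000 − (-2.9110000)·(2.9000000 − 3.1000000) / (-2.9110000 − 3.0910000) = 2.9000000 − (0.5822000)/(-6.0020000) = 2.9970010
g(2.9970010) = -0.0898891
r3 = 2.9970010 − (-0.0898891)·(2.9970010 − 2.9000000) / (-0.0898891 − (-2.9110000)) = 2.9970010 − (-0.0087193)/(2.8211109) = 3.0000917

2.99700, 3.00009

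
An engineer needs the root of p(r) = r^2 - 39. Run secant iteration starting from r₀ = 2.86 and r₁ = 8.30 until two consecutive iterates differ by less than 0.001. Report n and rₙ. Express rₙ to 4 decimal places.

p(2.86) = -30.820400, p(8.30) = 29.890000
r₂ = 8.300000 − 29.890000·(5.440000)/(60.710400) = 5.621685;  |Δ| = 2.678315
p(5.621685) = -7.396662
r₃ = 5.621685 − (-7.396662)·(-2.678315)/(-37.286662) = 6.152990;  |Δ| = 0.531305
p(6.152990) = -1.140718
r₄ = 6.152990 − (-1.140718)·(0.531305)/(6.255945) = 6.249869;  |Δ| = 0.096879
p(6.249869) = 0.060858
r₅ = 6.249869 − 0.060858·(0.096879)/(1.201575) = 6.244962;  |Δ| = 0.004907
p(6.244962) = -0.000451
r₆ = 6.244962 − (-0.000451)·(-0.004907)/(-0.061309) = 6.244998;  |Δ| = 0.000036
|r₆ − r₅| = 0.000036 < 0.001

n = 6, rₙ = 6.2450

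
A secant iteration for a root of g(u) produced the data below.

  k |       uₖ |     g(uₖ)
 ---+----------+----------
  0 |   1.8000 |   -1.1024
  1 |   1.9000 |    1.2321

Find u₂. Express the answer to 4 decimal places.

1.8472

u₂ = 1.9000 − 1.2321·(1.9000 − 1.8000) / (1.2321 − (-1.1024))
   = 1.9000 − (0.123210)/(2.334500) = 1.847222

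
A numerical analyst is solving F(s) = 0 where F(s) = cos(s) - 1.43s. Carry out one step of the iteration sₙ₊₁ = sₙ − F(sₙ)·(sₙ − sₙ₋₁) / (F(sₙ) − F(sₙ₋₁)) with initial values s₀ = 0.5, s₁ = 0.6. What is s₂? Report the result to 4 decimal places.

F(0.5) = 0.162583, F(0.6) = -0.032664
s₂ = 0.600000 − (-0.032664)·(0.600000 − 0.500000) / (-0.032664 − 0.162583) = 0.600000 − (-0.003266)/(-0.195247) = 0.583270

0.5833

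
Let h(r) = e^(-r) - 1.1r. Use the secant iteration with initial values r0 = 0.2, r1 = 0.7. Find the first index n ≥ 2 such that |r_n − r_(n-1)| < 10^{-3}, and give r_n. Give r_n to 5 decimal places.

h(0.2) = 0.5987308, h(0.7) = -0.2734147
r2 = 0.7000000 − (-0.2734147)·(0.5000000)/(-0.8721454) = 0.5432517;  |Δ| = 0.1567483
h(0.5432517) = -0.0167204
r3 = 0.5432517 − (-0.0167204)·(-0.1567483)/(0.2566943) = 0.5330415;  |Δ| = 0.0102102
h(0.5330415) = 0.0004718
r4 = 0.5330415 − 0.0004718·(-0.0102102)/(0.0171922) = 0.5333217;  |Δ| = 0.0002802
|r4 − r3| = 0.0002802 < 10^{-3}

n = 4, r_n = 0.53332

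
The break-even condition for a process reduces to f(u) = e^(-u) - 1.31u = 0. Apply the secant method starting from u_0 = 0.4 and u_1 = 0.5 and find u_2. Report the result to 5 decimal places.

f(0.4) = 0.1463200, f(0.5) = -0.0484693
u_2 = 0.5000000 − (-0.0484693)·(0.5000000 − 0.4000000) / (-0.0484693 − 0.1463200) = 0.5000000 − (-0.0048469)/(-0.1947894) = 0.4751171

0.47512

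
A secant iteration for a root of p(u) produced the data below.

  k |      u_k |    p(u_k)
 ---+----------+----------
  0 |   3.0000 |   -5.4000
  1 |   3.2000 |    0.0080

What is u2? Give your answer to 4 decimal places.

u2 = 3.2000 − 0.0080·(3.2000 − 3.0000) / (0.0080 − (-5.4000))
   = 3.2000 − (0.001600)/(5.408000) = 3.199704

3.1997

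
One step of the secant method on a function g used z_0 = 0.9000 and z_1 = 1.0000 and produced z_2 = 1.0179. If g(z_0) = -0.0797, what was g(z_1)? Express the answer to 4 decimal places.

The secant line through (0.9000, -0.0797) and (1.0000, g(z_1)) crosses zero at z_2 = 1.0179.
So (0.9000, -0.0797), (1.0000, g(z_1)), (1.0179, 0) are collinear:
g(z_1) = -0.0797 · (1.0000 − 1.0179) / (0.9000 − 1.0179) = -0.0797 · (-0.017900)/(-0.117900) = -0.012100

-0.0121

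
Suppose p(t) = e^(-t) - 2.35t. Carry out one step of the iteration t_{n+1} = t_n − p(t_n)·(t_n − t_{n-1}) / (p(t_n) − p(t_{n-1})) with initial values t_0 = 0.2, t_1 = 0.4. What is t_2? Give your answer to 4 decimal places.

p(0.2) = 0.348731, p(0.4) = -0.269680
t_2 = 0.400000 − (-0.269680)·(0.400000 − 0.200000) / (-0.269680 − 0.348731) = 0.400000 − (-0.053936)/(-0.618411) = 0.312783

0.3128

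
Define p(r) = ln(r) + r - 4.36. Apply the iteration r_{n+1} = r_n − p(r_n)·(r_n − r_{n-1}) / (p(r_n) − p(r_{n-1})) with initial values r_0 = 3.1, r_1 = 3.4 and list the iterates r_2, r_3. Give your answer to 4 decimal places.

p(3.1) = -0.128598, p(3.4) = 0.263775
r_2 = 3.400000 − 0.263775·(3.400000 − 3.100000) / (0.263775 − (-0.128598)) = 3.400000 − (0.079133)/(0.392373) = 3.198323
p(3.198323) = 0.000950
r_3 = 3.198323 − 0.000950·(3.198323 − 3.400000) / (0.000950 − 0.263775) = 3.198323 − (-0.000192)/(-0.262826) = 3.197594

3.1983, 3.1976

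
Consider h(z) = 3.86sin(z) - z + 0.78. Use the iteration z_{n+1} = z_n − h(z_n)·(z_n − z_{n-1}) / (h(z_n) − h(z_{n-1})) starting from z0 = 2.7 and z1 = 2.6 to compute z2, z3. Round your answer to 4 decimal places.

h(2.7) = -0.270314, h(2.6) = 0.169835
z2 = 2.600000 − 0.169835·(2.600000 − 2.700000) / (0.169835 − (-0.270314)) = 2.600000 − (-0.016984)/(0.440149) = 2.638586
h(2.638586) = 0.002174
z3 = 2.638586 − 0.002174·(2.638586 − 2.600000) / (0.002174 − 0.169835) = 2.638586 − (0.000084)/(-0.167662) = 2.639086

2.6386, 2.6391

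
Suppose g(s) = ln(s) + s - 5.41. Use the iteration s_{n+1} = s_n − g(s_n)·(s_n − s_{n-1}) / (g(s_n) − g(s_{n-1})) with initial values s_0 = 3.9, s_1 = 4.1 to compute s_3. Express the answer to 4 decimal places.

4.0190

g(3.9) = -0.149023, g(4.1) = 0.100987
s_2 = 4.100000 − 0.100987·(4.100000 − 3.900000) / (0.100987 − (-0.149023)) = 4.100000 − (0.020197)/(0.250010) = 4.019214
g(4.019214) = 0.000300
s_3 = 4.019214 − 0.000300·(4.019214 − 4.100000) / (0.000300 − 0.100987) = 4.019214 − (-0.000024)/(-0.100687) = 4.018973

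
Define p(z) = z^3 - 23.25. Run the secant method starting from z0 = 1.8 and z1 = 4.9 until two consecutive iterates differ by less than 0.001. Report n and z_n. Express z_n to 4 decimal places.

n = 7, z_n = 2.8541

p(1.8) = -17.418000, p(4.9) = 94.399000
z2 = 4.900000 − 94.399000·(3.100000)/(111.817000) = 2.282894;  |Δ| = 2.617106
p(2.282894) = -11.352452
z3 = 2.282894 − (-11.352452)·(-2.617106)/(-105.751452) = 2.563842;  |Δ| = 0.280947
p(2.563842) = -6.397144
z4 = 2.563842 − (-6.397144)·(0.280947)/(4.955309) = 2.926535;  |Δ| = 0.362694
p(2.926535) = 1.814627
z5 = 2.926535 − 1.814627·(0.362694)/(8.211771) = 2.846388;  |Δ| = 0.080148
p(2.846388) = -0.188789
z6 = 2.846388 − (-0.188789)·(-0.080148)/(-2.003416) = 2.853940;  |Δ| = 0.007553
p(2.853940) = -0.004730
z7 = 2.853940 − (-0.004730)·(0.007553)/(0.184059) = 2.854134;  |Δ| = 0.000194
|z7 − z6| = 0.000194 < 0.001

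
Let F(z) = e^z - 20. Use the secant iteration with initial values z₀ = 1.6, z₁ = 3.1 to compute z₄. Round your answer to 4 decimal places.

F(1.6) = -15.046968, F(3.1) = 2.197951
z₂ = 3.100000 − 2.197951·(3.100000 − 1.600000) / (2.197951 − (-15.046968)) = 3.100000 − (3.296927)/(17.244919) = 2.908817
F(2.908817) = -1.664896
z₃ = 2.908817 − (-1.664896)·(2.908817 − 3.100000) / (-1.664896 − 2.197951) = 2.908817 − (0.318299)/(-3.862847) = 2.991218
F(2.991218) = -0.090090
z₄ = 2.991218 − (-0.090090)·(2.991218 − 2.908817) / (-0.090090 − (-1.664896)) = 2.991218 − (-0.007423)/(1.574805) = 2.995931

2.9959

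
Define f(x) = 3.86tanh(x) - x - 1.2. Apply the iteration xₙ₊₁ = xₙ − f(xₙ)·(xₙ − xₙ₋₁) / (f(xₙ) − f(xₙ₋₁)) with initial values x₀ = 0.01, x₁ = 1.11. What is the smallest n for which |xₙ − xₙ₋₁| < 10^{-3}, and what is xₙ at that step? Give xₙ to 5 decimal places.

n = 7, xₙ = 0.45994

f(0.01) = -1.1714013, f(1.11) = 0.7936808
x₂ = 1.1100000 − 0.7936808·(1.1000000)/(1.9650821) = 0.6657189;  |Δ| = 0.4442811
f(0.6657189) = 0.3814060
x₃ = 0.6657189 − 0.3814060·(-0.4442811)/(-0.4122748) = 0.2547030;  |Δ| = 0.4110159
f(0.2547030) = -0.4922721
x₄ = 0.2547030 − (-0.4922721)·(-0.4110159)/(-0.8736782) = 0.4862890;  |Δ| = 0.2315860
f(0.4862890) = 0.0555982
x₅ = 0.4862890 − 0.0555982·(0.2315860)/(0.5478703) = 0.4627875;  |Δ| = 0.0235015
f(0.4627875) = 0.0060966
x₆ = 0.4627875 − 0.0060966·(-0.0235015)/(-0.0495016) = 0.4598931;  |Δ| = 0.0028944
f(0.4598931) = -0.0001044
x₇ = 0.4598931 − (-0.0001044)·(-0.0028944)/(-0.0062010) = 0.4599418;  |Δ| = 0.0000487
|x₇ − x₆| = 0.0000487 < 10^{-3}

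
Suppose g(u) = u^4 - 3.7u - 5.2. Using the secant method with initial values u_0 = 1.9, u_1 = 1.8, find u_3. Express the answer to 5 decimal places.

1.86525

g(1.9) = 0.8021000, g(1.8) = -1.3624000
u_2 = 1.8000000 − (-1.3624000)·(1.8000000 − 1.9000000) / (-1.3624000 − 0.8021000) = 1.8000000 − (0.1362400)/(-2.1645000) = 1.8629429
g(1.8629429) = -0.0481271
u_3 = 1.8629429 − (-0.0481271)·(1.8629429 − 1.8000000) / (-0.0481271 − (-1.3624000)) = 1.8629429 − (-0.0030293)/(1.3142729) = 1.8652478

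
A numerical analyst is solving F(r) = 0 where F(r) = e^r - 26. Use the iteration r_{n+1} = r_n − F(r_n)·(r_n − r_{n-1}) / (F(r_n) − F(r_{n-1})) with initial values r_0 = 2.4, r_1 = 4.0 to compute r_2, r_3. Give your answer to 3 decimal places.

F(2.4) = -14.97682, F(4.0) = 28.59815
r_2 = 4.00000 − 28.59815·(4.00000 − 2.40000) / (28.59815 − (-14.97682)) = 4.00000 − (45.75704)/(43.57497) = 2.94992
F(2.94992) = -6.89550
r_3 = 2.94992 − (-6.89550)·(2.94992 − 4.00000) / (-6.89550 − 28.59815) = 2.94992 − (7.24080)/(-35.49365) = 3.15393

2.950, 3.154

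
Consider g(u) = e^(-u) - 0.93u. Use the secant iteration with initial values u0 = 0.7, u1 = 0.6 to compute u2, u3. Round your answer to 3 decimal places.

0.594, 0.594

g(0.7) = -0.15441, g(0.6) = -0.00919
u2 = 0.60000 − (-0.00919)·(0.60000 − 0.70000) / (-0.00919 − (-0.15441)) = 0.60000 − (0.00092)/(0.14523) = 0.59367
g(0.59367) = 0.00018
u3 = 0.59367 − 0.00018·(0.59367 − 0.60000) / (0.00018 − (-0.00919)) = 0.59367 − (0.00000)/(0.00937) = 0.59379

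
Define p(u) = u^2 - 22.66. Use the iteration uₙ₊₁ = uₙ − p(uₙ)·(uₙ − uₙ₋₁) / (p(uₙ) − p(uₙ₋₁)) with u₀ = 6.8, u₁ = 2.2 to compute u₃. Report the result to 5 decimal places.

4.99310

p(6.8) = 23.5800000, p(2.2) = -17.8200000
u₂ = 2.2000000 − (-17.8200000)·(2.2000000 − 6.8000000) / (-17.8200000 − 23.5800000) = 2.2000000 − (81.9720000)/(-41.4000000) = 4.1800000
p(4.1800000) = -5.1876000
u₃ = 4.1800000 − (-5.1876000)·(4.1800000 − 2.2000000) / (-5.1876000 − (-17.8200000)) = 4.1800000 − (-10.2714480)/(12.6324000) = 4.9931034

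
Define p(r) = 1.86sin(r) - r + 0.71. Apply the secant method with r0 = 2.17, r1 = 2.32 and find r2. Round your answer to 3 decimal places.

p(2.17) = 0.07596, p(2.32) = -0.24805
r2 = 2.32000 − (-0.24805)·(2.32000 − 2.17000) / (-0.24805 − 0.07596) = 2.32000 − (-0.03721)/(-0.32401) = 2.20517

2.205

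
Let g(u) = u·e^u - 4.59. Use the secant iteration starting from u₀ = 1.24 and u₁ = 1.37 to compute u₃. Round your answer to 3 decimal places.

1.278

g(1.24) = -0.30504, g(1.37) = 0.80143
u₂ = 1.37000 − 0.80143·(1.37000 − 1.24000) / (0.80143 − (-0.30504)) = 1.37000 − (0.10419)/(1.10647) = 1.27584
g(1.27584) = -0.02032
u₃ = 1.27584 − (-0.02032)·(1.27584 − 1.37000) / (-0.02032 − 0.80143) = 1.27584 − (0.00191)/(-0.82175) = 1.27817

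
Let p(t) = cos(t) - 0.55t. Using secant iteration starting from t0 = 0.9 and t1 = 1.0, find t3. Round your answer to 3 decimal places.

0.993

p(0.9) = 0.12661, p(1.0) = -0.00970
t2 = 1.00000 − (-0.00970)·(1.00000 − 0.90000) / (-0.00970 − 0.12661) = 1.00000 − (-0.00097)/(-0.13631) = 0.99289
p(0.99289) = 0.00019
t3 = 0.99289 − 0.00019·(0.99289 − 1.00000) / (0.00019 − (-0.00970)) = 0.99289 − (0.00000)/(0.00989) = 0.99302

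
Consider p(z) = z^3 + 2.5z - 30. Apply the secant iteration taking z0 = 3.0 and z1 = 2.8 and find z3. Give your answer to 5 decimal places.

2.83979

p(3.0) = 4.5000000, p(2.8) = -1.0480000
z2 = 2.8000000 − (-1.0480000)·(2.8000000 − 3.0000000) / (-1.0480000 − 4.5000000) = 2.8000000 − (0.2096000)/(-5.5480000) = 2.8377794
p(2.8377794) = -0.0529374
z3 = 2.8377794 − (-0.0529374)·(2.8377794 − 2.8000000) / (-0.0529374 − (-1.0480000)) = 2.8377794 − (-0.0019999)/(0.9950626) = 2.8397892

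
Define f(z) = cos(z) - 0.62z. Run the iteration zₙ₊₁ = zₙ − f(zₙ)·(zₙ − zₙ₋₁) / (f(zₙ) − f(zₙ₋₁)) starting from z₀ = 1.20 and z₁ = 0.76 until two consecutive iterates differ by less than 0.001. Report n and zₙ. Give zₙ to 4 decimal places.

f(1.20) = -0.381642, f(0.76) = 0.253636
z₂ = 0.760000 − 0.253636·(-0.440000)/(0.635278) = 0.935671;  |Δ| = 0.175671
f(0.935671) = 0.013163
z₃ = 0.935671 − 0.013163·(0.175671)/(-0.240473) = 0.945286;  |Δ| = 0.009616
f(0.945286) = -0.000567
z₄ = 0.945286 − (-0.000567)·(0.009616)/(-0.013730) = 0.944889;  |Δ| = 0.000397
|z₄ − z₃| = 0.000397 < 0.001

n = 4, zₙ = 0.9449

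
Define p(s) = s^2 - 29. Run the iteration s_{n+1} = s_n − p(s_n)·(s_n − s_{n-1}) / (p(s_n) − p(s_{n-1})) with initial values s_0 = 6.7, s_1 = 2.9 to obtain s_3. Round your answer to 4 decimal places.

5.4916

p(6.7) = 15.890000, p(2.9) = -20.590000
s_2 = 2.900000 − (-20.590000)·(2.900000 − 6.700000) / (-20.590000 − 15.890000) = 2.900000 − (78.242000)/(-36.480000) = 5.044792
p(5.044792) = -3.550077
s_3 = 5.044792 − (-3.550077)·(5.044792 − 2.900000) / (-3.550077 − (-20.590000)) = 5.044792 − (-7.614176)/(17.039923) = 5.491635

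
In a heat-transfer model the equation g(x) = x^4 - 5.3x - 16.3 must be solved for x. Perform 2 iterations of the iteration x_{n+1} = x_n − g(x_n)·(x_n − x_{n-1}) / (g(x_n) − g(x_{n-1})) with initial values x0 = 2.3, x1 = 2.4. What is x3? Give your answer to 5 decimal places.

2.31152

g(2.3) = -0.5059000, g(2.4) = 4.1576000
x2 = 2.4000000 − 4.1576000·(2.4000000 − 2.3000000) / (4.1576000 − (-0.5059000)) = 2.4000000 − (0.4157600)/(4.6635000) = 2.3108481
g(2.3108481) = -0.0316937
x3 = 2.3108481 − (-0.0316937)·(2.3108481 − 2.4000000) / (-0.0316937 − 4.1576000) = 2.3108481 − (0.0028256)/(-4.1892937) = 2.3115225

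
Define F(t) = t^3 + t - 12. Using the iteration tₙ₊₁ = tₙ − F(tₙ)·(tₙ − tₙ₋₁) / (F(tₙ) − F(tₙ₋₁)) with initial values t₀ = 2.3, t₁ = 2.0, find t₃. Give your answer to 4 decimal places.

F(2.3) = 2.467000, F(2.0) = -2.000000
t₂ = 2.000000 − (-2.000000)·(2.000000 − 2.300000) / (-2.000000 − 2.467000) = 2.000000 − (0.600000)/(-4.467000) = 2.134318
F(2.134318) = -0.143190
t₃ = 2.134318 − (-0.143190)·(2.134318 − 2.000000) / (-0.143190 − (-2.000000)) = 2.134318 − (-0.019233)/(1.856810) = 2.144676

2.1447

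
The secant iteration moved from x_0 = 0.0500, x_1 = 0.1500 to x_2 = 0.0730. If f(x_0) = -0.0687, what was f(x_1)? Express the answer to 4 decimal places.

The secant line through (0.0500, -0.0687) and (0.1500, f(x_1)) crosses zero at x_2 = 0.0730.
So (0.0500, -0.0687), (0.1500, f(x_1)), (0.0730, 0) are collinear:
f(x_1) = -0.0687 · (0.1500 − 0.0730) / (0.0500 − 0.0730) = -0.0687 · (0.077000)/(-0.023000) = 0.229996

0.2300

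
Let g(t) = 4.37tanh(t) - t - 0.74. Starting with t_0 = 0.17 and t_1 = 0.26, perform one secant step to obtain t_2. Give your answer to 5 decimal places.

0.22492

g(0.17) = -0.1741748, g(0.26) = 0.1112715
t_2 = 0.2600000 − 0.1112715·(0.2600000 − 0.1700000) / (0.1112715 − (-0.1741748)) = 0.2600000 − (0.0100144)/(0.2854463) = 0.2249166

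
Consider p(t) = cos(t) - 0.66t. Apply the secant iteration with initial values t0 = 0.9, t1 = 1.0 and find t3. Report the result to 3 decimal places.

p(0.9) = 0.02761, p(1.0) = -0.11970
t2 = 1.00000 − (-0.11970)·(1.00000 − 0.90000) / (-0.11970 − 0.02761) = 1.00000 − (-0.01197)/(-0.14731) = 0.91874
p(0.91874) = 0.00045
t3 = 0.91874 − 0.00045·(0.91874 − 1.00000) / (0.00045 − (-0.11970)) = 0.91874 − (-0.00004)/(0.12015) = 0.91905

0.919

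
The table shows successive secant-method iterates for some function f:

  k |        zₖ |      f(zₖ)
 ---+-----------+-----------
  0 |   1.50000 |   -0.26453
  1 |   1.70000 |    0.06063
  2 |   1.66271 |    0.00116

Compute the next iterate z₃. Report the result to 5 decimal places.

1.66198

z₃ = 1.66271 − 0.00116·(1.66271 − 1.70000) / (0.00116 − 0.06063)
   = 1.66271 − (-0.0000433)/(-0.0594700) = 1.6619826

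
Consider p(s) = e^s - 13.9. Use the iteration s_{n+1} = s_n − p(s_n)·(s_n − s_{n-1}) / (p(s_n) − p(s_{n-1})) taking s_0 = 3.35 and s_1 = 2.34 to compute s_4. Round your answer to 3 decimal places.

p(3.35) = 14.60273, p(2.34) = -3.51876
s_2 = 2.34000 − (-3.51876)·(2.34000 − 3.35000) / (-3.51876 − 14.60273) = 2.34000 − (3.55395)/(-18.12150) = 2.53612
p(2.53612) = -1.26946
s_3 = 2.53612 − (-1.26946)·(2.53612 − 2.34000) / (-1.26946 − (-3.51876)) = 2.53612 − (-0.24896)/(2.24931) = 2.64680
p(2.64680) = 0.20885
s_4 = 2.64680 − 0.20885·(2.64680 − 2.53612) / (0.20885 − (-1.26946)) = 2.64680 − (0.02312)/(1.47831) = 2.63117

2.631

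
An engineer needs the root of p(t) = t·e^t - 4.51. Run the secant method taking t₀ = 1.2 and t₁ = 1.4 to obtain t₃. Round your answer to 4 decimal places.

1.2679

p(1.2) = -0.525860, p(1.4) = 1.167280
t₂ = 1.400000 − 1.167280·(1.400000 − 1.200000) / (1.167280 − (-0.525860)) = 1.400000 − (0.233456)/(1.693140) = 1.262117
p(1.262117) = -0.051080
t₃ = 1.262117 − (-0.051080)·(1.262117 − 1.400000) / (-0.051080 − 1.167280) = 1.262117 − (0.007043)/(-1.218360) = 1.267897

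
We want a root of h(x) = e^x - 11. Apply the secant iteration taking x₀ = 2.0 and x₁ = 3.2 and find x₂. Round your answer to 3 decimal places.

h(2.0) = -3.61094, h(3.2) = 13.53253
x₂ = 3.20000 − 13.53253·(3.20000 − 2.00000) / (13.53253 − (-3.61094)) = 3.20000 − (16.23904)/(17.14347) = 2.25276

2.253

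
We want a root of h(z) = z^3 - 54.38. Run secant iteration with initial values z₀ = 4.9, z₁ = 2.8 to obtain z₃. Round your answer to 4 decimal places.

h(4.9) = 63.269000, h(2.8) = -32.428000
z₂ = 2.800000 − (-32.428000)·(2.800000 − 4.900000) / (-32.428000 − 63.269000) = 2.800000 − (68.098800)/(-95.697000) = 3.511609
h(3.511609) = -11.076971
z₃ = 3.511609 − (-11.076971)·(3.511609 − 2.800000) / (-11.076971 − (-32.428000)) = 3.511609 − (-7.882467)/(21.351029) = 3.880793

3.8808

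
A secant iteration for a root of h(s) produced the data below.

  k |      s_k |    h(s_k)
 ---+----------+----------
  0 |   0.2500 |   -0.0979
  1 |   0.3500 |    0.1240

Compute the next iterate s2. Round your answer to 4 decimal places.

0.2941

s2 = 0.3500 − 0.1240·(0.3500 − 0.2500) / (0.1240 − (-0.0979))
   = 0.3500 − (0.012400)/(0.221900) = 0.294119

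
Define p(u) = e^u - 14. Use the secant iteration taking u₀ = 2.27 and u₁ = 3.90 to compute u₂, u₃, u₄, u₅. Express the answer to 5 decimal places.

2.44729, 2.54107, 2.64892, 2.63857

p(2.27) = -4.3205992, p(3.90) = 35.4024491
u₂ = 3.9000000 − 35.4024491·(3.9000000 − 2.2700000) / (35.4024491 − (-4.3205992)) = 3.9000000 − (57.7059920)/(39.7230483) = 2.4472919
p(2.4472919) = -2.4429927
u₃ = 2.4472919 − (-2.4429927)·(2.4472919 − 3.9000000) / (-2.4429927 − 35.4024491) = 2.4472919 − (3.5489551)/(-37.8454418) = 2.5410669
p(2.5410669) = -1.3067936
u₄ = 2.5410669 − (-1.3067936)·(2.5410669 − 2.4472919) / (-1.3067936 − (-2.4429927)) = 2.5410669 − (-0.1225445)/(1.1361990) = 2.6489217
p(2.6489217) = 0.1387850
u₅ = 2.6489217 − 0.1387850·(2.6489217 − 2.5410669) / (0.1387850 − (-1.3067936)) = 2.6489217 − (0.0149686)/(1.4455787) = 2.6385670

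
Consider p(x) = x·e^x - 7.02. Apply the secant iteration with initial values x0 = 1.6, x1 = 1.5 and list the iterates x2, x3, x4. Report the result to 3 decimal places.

1.525, 1.526, 1.526

p(1.6) = 0.90485, p(1.5) = -0.29747
x2 = 1.50000 − (-0.29747)·(1.50000 − 1.60000) / (-0.29747 − 0.90485) = 1.50000 − (0.02975)/(-1.20232) = 1.52474
p(1.52474) = -0.01541
x3 = 1.52474 − (-0.01541)·(1.52474 − 1.50000) / (-0.01541 − (-0.29747)) = 1.52474 − (-0.00038)/(0.28206) = 1.52609
p(1.52609) = 0.00028
x4 = 1.52609 − 0.00028·(1.52609 − 1.52474) / (0.00028 − (-0.01541)) = 1.52609 − (0.00000)/(0.01569) = 1.52607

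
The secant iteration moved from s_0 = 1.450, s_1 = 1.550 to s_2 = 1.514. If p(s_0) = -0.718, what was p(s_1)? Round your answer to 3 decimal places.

0.404

The secant line through (1.450, -0.718) and (1.550, p(s_1)) crosses zero at s_2 = 1.514.
So (1.450, -0.718), (1.550, p(s_1)), (1.514, 0) are collinear:
p(s_1) = -0.718 · (1.550 − 1.514) / (1.450 − 1.514) = -0.718 · (0.03600)/(-0.06400) = 0.40387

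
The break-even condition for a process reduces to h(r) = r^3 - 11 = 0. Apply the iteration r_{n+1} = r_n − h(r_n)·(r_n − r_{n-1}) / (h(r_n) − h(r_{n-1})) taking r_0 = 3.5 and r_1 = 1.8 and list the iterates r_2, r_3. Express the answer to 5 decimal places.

2.03717, 2.26740

h(3.5) = 31.8750000, h(1.8) = -5.1680000
r_2 = 1.8000000 − (-5.1680000)·(1.8000000 − 3.5000000) / (-5.1680000 − 31.8750000) = 1.8000000 − (8.7856000)/(-37.0430000) = 2.0371730
h(2.0371730) = -2.5455815
r_3 = 2.0371730 − (-2.5455815)·(2.0371730 − 1.8000000) / (-2.5455815 − (-5.1680000)) = 2.0371730 − (-0.6037432)/(2.6224185) = 2.2673968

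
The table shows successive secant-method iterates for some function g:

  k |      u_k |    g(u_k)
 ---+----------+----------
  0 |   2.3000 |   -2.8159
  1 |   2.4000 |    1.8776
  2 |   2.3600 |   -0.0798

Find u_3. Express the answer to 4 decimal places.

2.3616

u_3 = 2.3600 − (-0.0798)·(2.3600 − 2.4000) / (-0.0798 − 1.8776)
   = 2.3600 − (0.003192)/(-1.957400) = 2.361631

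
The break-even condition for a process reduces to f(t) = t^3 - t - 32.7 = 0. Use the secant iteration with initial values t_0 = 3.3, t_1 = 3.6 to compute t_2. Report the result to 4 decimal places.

3.3018

f(3.3) = -0.063000, f(3.6) = 10.356000
t_2 = 3.600000 − 10.356000·(3.600000 − 3.300000) / (10.356000 − (-0.063000)) = 3.600000 − (3.106800)/(10.419000) = 3.301814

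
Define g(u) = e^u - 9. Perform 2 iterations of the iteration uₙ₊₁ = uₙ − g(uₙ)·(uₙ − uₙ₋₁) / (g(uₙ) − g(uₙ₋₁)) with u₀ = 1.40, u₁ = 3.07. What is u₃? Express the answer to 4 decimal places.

2.0711

g(1.40) = -4.944800, g(3.07) = 12.541903
u₂ = 3.070000 − 12.541903·(3.070000 − 1.400000) / (12.541903 − (-4.944800)) = 3.070000 − (20.944977)/(17.486703) = 1.872234
g(1.872234) = -2.497192
u₃ = 1.872234 − (-2.497192)·(1.872234 − 3.070000) / (-2.497192 − 12.541903) = 1.872234 − (2.991052)/(-15.039095) = 2.071119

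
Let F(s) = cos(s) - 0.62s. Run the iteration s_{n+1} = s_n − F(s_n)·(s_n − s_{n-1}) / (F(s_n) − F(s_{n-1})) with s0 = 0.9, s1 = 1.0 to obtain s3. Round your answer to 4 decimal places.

0.9449

F(0.9) = 0.063610, F(1.0) = -0.079698
s2 = 1.000000 − (-0.079698)·(1.000000 − 0.900000) / (-0.079698 − 0.063610) = 1.000000 − (-0.007970)/(-0.143308) = 0.944387
F(0.944387) = 0.000720
s3 = 0.944387 − 0.000720·(0.944387 − 1.000000) / (0.000720 − (-0.079698)) = 0.944387 − (-0.000040)/(0.080417) = 0.944885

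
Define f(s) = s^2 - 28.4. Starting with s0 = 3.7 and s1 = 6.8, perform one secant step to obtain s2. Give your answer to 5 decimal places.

5.10095

f(3.7) = -14.7100000, f(6.8) = 17.8400000
s2 = 6.8000000 − 17.8400000·(6.8000000 − 3.7000000) / (17.8400000 − (-14.7100000)) = 6.8000000 − (55.3040000)/(32.5500000) = 5.1009524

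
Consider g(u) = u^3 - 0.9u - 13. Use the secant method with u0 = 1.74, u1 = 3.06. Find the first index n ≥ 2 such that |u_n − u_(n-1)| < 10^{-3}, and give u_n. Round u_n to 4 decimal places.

g(1.74) = -9.297976, g(3.06) = 12.898616
u2 = 3.060000 − 12.898616·(1.320000)/(22.196592) = 2.292938;  |Δ| = 0.767062
g(2.292938) = -3.008382
u3 = 2.292938 − (-3.008382)·(-0.767062)/(-15.906998) = 2.438007;  |Δ| = 0.145069
g(2.438007) = -0.702993
u4 = 2.438007 − (-0.702993)·(0.145069)/(2.305388) = 2.482243;  |Δ| = 0.044237
g(2.482243) = 0.060405
u5 = 2.482243 − 0.060405·(0.044237)/(0.763398) = 2.478743;  |Δ| = 0.003500
g(2.478743) = -0.001055
u6 = 2.478743 − (-0.001055)·(-0.003500)/(-0.061460) = 2.478803;  |Δ| = 0.000060
|u6 − u5| = 0.000060 < 10^{-3}

n = 6, u_n = 2.4788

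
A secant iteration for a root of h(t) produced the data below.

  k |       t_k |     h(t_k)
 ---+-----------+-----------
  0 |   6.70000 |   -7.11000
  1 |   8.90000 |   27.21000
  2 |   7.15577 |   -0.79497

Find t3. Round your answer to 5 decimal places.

t3 = 7.15577 − (-0.79497)·(7.15577 − 8.90000) / (-0.79497 − 27.21000)
   = 7.15577 − (1.3866105)/(-28.0049700) = 7.2052830

7.20528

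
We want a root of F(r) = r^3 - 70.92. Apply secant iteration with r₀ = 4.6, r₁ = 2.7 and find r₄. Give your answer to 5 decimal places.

F(4.6) = 26.4160000, F(2.7) = -51.2370000
r₂ = 2.7000000 − (-51.2370000)·(2.7000000 − 4.6000000) / (-51.2370000 − 26.4160000) = 2.7000000 − (97.3503000)/(-77.6530000) = 3.9536579
F(3.9536579) = -9.1187474
r₃ = 3.9536579 − (-9.1187474)·(3.9536579 − 2.7000000) / (-9.1187474 − (-51.2370000)) = 3.9536579 − (-11.4317900)/(42.1182526) = 4.2250792
F(4.2250792) = 4.5031331
r₄ = 4.2250792 − 4.5031331·(4.2250792 − 3.9536579) / (4.5031331 − (-9.1187474)) = 4.2250792 − (1.2222461)/(13.6218805) = 4.1353525

4.13535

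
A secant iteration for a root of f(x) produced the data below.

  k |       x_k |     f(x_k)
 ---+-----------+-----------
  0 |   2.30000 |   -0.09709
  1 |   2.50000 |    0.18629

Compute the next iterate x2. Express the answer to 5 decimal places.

2.36852

x2 = 2.50000 − 0.18629·(2.50000 − 2.30000) / (0.18629 − (-0.09709))
   = 2.50000 − (0.0372580)/(0.2833800) = 2.3685228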